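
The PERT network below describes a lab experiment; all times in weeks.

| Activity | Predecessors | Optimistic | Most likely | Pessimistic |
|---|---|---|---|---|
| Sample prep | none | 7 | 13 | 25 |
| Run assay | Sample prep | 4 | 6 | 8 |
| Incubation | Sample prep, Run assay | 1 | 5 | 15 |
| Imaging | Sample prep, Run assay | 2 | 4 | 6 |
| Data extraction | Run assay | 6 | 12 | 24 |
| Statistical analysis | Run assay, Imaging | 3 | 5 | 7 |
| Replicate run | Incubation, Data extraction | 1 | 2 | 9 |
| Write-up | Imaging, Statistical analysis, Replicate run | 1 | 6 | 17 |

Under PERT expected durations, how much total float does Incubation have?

7 weeks

te_Sample prep = (7 + 4·13 + 25)/6 = 84/6 = 14
te_Run assay = (4 + 4·6 + 8)/6 = 36/6 = 6
te_Incubation = (1 + 4·5 + 15)/6 = 36/6 = 6
te_Imaging = (2 + 4·4 + 6)/6 = 24/6 = 4
te_Data extraction = (6 + 4·12 + 24)/6 = 78/6 = 13
te_Statistical analysis = (3 + 4·5 + 7)/6 = 30/6 = 5
te_Replicate run = (1 + 4·2 + 9)/6 = 18/6 = 3
te_Write-up = (1 + 4·6 + 17)/6 = 42/6 = 7

Forward pass:
ES_Sample prep = 0; EF_Sample prep = 14
ES_Run assay = 14; EF_Run assay = 14+6 = 20
ES_Incubation = max(EF_Sample prep=14, EF_Run assay=20) = 20; EF_Incubation = 20+6 = 26
ES_Imaging = max(EF_Sample prep=14, EF_Run assay=20) = 20; EF_Imaging = 20+4 = 24
ES_Data extraction = 20; EF_Data extraction = 20+13 = 33
ES_Statistical analysis = max(EF_Run assay=20, EF_Imaging=24) = 24; EF_Statistical analysis = 24+5 = 29
ES_Replicate run = max(EF_Incubation=26, EF_Data extraction=33) = 33; EF_Replicate run = 33+3 = 36
ES_Write-up = max(EF_Imaging=24, EF_Statistical analysis=29, EF_Replicate run=36) = 36; EF_Write-up = 36+7 = 43
Expected project duration μ = 43 weeks. Critical path: Sample prep → Run assay → Data extraction → Replicate run → Write-up.

Backward pass:
LF_Write-up = 43; LS_Write-up = 43−7 = 36
LF_Replicate run = LS_Write-up = 36; LS_Replicate run = 36−3 = 33
LF_Statistical analysis = LS_Write-up = 36; LS_Statistical analysis = 36−5 = 31
LF_Data extraction = LS_Replicate run = 33; LS_Data extraction = 33−13 = 20
LF_Imaging = min(LS_Statistical analysis=31, LS_Write-up=36) = 31; LS_Imaging = 31−4 = 27
LF_Incubation = LS_Replicate run = 33; LS_Incubation = 33−6 = 27
LF_Run assay = min(LS_Incubation=27, LS_Imaging=27, LS_Data extraction=20, LS_Statistical analysis=31) = 20; LS_Run assay = 20−6 = 14
LF_Sample prep = min(LS_Run assay=14, LS_Incubation=27, LS_Imaging=27) = 14; LS_Sample prep = 14−14 = 0
Slack_Incubation = LS_Incubation − ES_Incubation = 27 − 20 = 7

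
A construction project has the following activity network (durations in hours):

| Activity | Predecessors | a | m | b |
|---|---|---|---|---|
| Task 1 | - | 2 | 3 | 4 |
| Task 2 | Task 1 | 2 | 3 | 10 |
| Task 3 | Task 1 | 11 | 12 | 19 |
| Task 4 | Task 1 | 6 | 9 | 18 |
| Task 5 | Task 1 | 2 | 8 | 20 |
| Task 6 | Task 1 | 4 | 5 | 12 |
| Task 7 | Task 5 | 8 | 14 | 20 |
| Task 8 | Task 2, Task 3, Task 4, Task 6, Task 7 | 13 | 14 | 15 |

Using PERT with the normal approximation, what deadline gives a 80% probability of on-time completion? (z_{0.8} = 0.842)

te_Task 1 = (2 + 4·3 + 4)/6 = 18/6 = 3; σ²_Task 1 = ((4−2)/6)² = 0.111
te_Task 2 = (2 + 4·3 + 10)/6 = 24/6 = 4; σ²_Task 2 = ((10−2)/6)² = 1.778
te_Task 3 = (11 + 4·12 + 19)/6 = 78/6 = 13; σ²_Task 3 = ((19−11)/6)² = 1.778
te_Task 4 = (6 + 4·9 + 18)/6 = 60/6 = 10; σ²_Task 4 = ((18−6)/6)² = 4.000
te_Task 5 = (2 + 4·8 + 20)/6 = 54/6 = 9; σ²_Task 5 = ((20−2)/6)² = 9.000
te_Task 6 = (4 + 4·5 + 12)/6 = 36/6 = 6; σ²_Task 6 = ((12−4)/6)² = 1.778
te_Task 7 = (8 + 4·14 + 20)/6 = 84/6 = 14; σ²_Task 7 = ((20−8)/6)² = 4.000
te_Task 8 = (13 + 4·14 + 15)/6 = 84/6 = 14; σ²_Task 8 = ((15−13)/6)² = 0.111

Forward pass:
ES_Task 1 = 0; EF_Task 1 = 3
ES_Task 2 = 3; EF_Task 2 = 3+4 = 7
ES_Task 3 = 3; EF_Task 3 = 3+13 = 16
ES_Task 4 = 3; EF_Task 4 = 3+10 = 13
ES_Task 5 = 3; EF_Task 5 = 3+9 = 12
ES_Task 6 = 3; EF_Task 6 = 3+6 = 9
ES_Task 7 = 12; EF_Task 7 = 12+14 = 26
ES_Task 8 = max(EF_Task 2=7, EF_Task 3=16, EF_Task 4=13, EF_Task 6=9, EF_Task 7=26) = 26; EF_Task 8 = 26+14 = 40
Expected project duration μ = 40 hours. Critical path: Task 1 → Task 5 → Task 7 → Task 8.

Variance along critical path = 0.111 + 9.000 + 4.000 + 0.111 = 13.222; σ = 3.636 hours.
D = μ + z·σ = 40 + 0.842·3.636 = 43.1 hours

43.1 hours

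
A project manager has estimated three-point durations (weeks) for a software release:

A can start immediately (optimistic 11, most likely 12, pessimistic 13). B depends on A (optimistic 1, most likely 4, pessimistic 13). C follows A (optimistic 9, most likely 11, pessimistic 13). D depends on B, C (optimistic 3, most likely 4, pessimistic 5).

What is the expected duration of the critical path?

te_A = (11 + 4·12 + 13)/6 = 72/6 = 12
te_B = (1 + 4·4 + 13)/6 = 30/6 = 5
te_C = (9 + 4·11 + 13)/6 = 66/6 = 11
te_D = (3 + 4·4 + 5)/6 = 24/6 = 4

Forward pass:
ES_A = 0; EF_A = 12
ES_B = 12; EF_B = 12+5 = 17
ES_C = 12; EF_C = 12+11 = 23
ES_D = max(EF_B=17, EF_C=23) = 23; EF_D = 23+4 = 27
Expected project duration μ = 27 weeks. Critical path: A → C → D.

27 weeks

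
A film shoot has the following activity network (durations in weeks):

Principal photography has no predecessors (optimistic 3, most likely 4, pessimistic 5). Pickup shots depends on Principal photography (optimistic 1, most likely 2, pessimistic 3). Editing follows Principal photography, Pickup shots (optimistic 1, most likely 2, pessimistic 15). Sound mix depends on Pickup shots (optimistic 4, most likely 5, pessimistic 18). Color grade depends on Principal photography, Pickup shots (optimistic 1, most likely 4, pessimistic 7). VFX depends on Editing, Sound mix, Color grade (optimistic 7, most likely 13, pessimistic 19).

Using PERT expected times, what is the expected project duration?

26 weeks

te_Principal photography = (3 + 4·4 + 5)/6 = 24/6 = 4
te_Pickup shots = (1 + 4·2 + 3)/6 = 12/6 = 2
te_Editing = (1 + 4·2 + 15)/6 = 24/6 = 4
te_Sound mix = (4 + 4·5 + 18)/6 = 42/6 = 7
te_Color grade = (1 + 4·4 + 7)/6 = 24/6 = 4
te_VFX = (7 + 4·13 + 19)/6 = 78/6 = 13

Forward pass:
ES_Principal photography = 0; EF_Principal photography = 4
ES_Pickup shots = 4; EF_Pickup shots = 4+2 = 6
ES_Editing = max(EF_Principal photography=4, EF_Pickup shots=6) = 6; EF_Editing = 6+4 = 10
ES_Sound mix = 6; EF_Sound mix = 6+7 = 13
ES_Color grade = max(EF_Principal photography=4, EF_Pickup shots=6) = 6; EF_Color grade = 6+4 = 10
ES_VFX = max(EF_Editing=10, EF_Sound mix=13, EF_Color grade=10) = 13; EF_VFX = 13+13 = 26
Expected project duration μ = 26 weeks. Critical path: Principal photography → Pickup shots → Sound mix → VFX.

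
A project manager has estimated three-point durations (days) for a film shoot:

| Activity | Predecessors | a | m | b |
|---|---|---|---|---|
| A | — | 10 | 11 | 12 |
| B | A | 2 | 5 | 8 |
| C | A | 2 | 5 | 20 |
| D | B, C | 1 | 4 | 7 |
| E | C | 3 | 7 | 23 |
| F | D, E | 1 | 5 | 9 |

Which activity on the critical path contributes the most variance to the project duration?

E

te_A = (10 + 4·11 + 12)/6 = 66/6 = 11; σ²_A = ((12−10)/6)² = 0.111
te_B = (2 + 4·5 + 8)/6 = 30/6 = 5; σ²_B = ((8−2)/6)² = 1.000
te_C = (2 + 4·5 + 20)/6 = 42/6 = 7; σ²_C = ((20−2)/6)² = 9.000
te_D = (1 + 4·4 + 7)/6 = 24/6 = 4; σ²_D = ((7−1)/6)² = 1.000
te_E = (3 + 4·7 + 23)/6 = 54/6 = 9; σ²_E = ((23−3)/6)² = 11.111
te_F = (1 + 4·5 + 9)/6 = 30/6 = 5; σ²_F = ((9−1)/6)² = 1.778

Forward pass:
ES_A = 0; EF_A = 11
ES_B = 11; EF_B = 11+5 = 16
ES_C = 11; EF_C = 11+7 = 18
ES_D = max(EF_B=16, EF_C=18) = 18; EF_D = 18+4 = 22
ES_E = 18; EF_E = 18+9 = 27
ES_F = max(EF_D=22, EF_E=27) = 27; EF_F = 27+5 = 32
Expected project duration μ = 32 days. Critical path: A → C → E → F.

Variances on critical path: σ²_A=0.111, σ²_C=9.000, σ²_E=11.111, σ²_F=1.778.
Largest is σ²_E = 11.111.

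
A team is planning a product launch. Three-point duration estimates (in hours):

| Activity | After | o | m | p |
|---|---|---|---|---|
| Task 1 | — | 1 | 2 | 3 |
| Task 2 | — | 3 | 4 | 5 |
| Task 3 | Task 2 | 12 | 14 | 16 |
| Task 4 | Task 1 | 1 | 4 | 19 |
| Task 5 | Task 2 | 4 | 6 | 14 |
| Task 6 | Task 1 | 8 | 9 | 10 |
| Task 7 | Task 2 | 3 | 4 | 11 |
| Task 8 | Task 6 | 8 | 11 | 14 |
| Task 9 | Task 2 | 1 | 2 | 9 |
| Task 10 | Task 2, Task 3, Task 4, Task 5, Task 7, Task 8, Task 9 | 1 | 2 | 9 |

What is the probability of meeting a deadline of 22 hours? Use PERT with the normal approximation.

0.042

te_Task 1 = (1 + 4·2 + 3)/6 = 12/6 = 2; σ²_Task 1 = ((3−1)/6)² = 0.111
te_Task 2 = (3 + 4·4 + 5)/6 = 24/6 = 4; σ²_Task 2 = ((5−3)/6)² = 0.111
te_Task 3 = (12 + 4·14 + 16)/6 = 84/6 = 14; σ²_Task 3 = ((16−12)/6)² = 0.444
te_Task 4 = (1 + 4·4 + 19)/6 = 36/6 = 6; σ²_Task 4 = ((19−1)/6)² = 9.000
te_Task 5 = (4 + 4·6 + 14)/6 = 42/6 = 7; σ²_Task 5 = ((14−4)/6)² = 2.778
te_Task 6 = (8 + 4·9 + 10)/6 = 54/6 = 9; σ²_Task 6 = ((10−8)/6)² = 0.111
te_Task 7 = (3 + 4·4 + 11)/6 = 30/6 = 5; σ²_Task 7 = ((11−3)/6)² = 1.778
te_Task 8 = (8 + 4·11 + 14)/6 = 66/6 = 11; σ²_Task 8 = ((14−8)/6)² = 1.000
te_Task 9 = (1 + 4·2 + 9)/6 = 18/6 = 3; σ²_Task 9 = ((9−1)/6)² = 1.778
te_Task 10 = (1 + 4·2 + 9)/6 = 18/6 = 3; σ²_Task 10 = ((9−1)/6)² = 1.778

Forward pass:
ES_Task 1 = 0; EF_Task 1 = 2
ES_Task 2 = 0; EF_Task 2 = 4
ES_Task 3 = 4; EF_Task 3 = 4+14 = 18
ES_Task 4 = 2; EF_Task 4 = 2+6 = 8
ES_Task 5 = 4; EF_Task 5 = 4+7 = 11
ES_Task 6 = 2; EF_Task 6 = 2+9 = 11
ES_Task 7 = 4; EF_Task 7 = 4+5 = 9
ES_Task 8 = 11; EF_Task 8 = 11+11 = 22
ES_Task 9 = 4; EF_Task 9 = 4+3 = 7
ES_Task 10 = max(EF_Task 2=4, EF_Task 3=18, EF_Task 4=8, EF_Task 5=11, EF_Task 7=9, EF_Task 8=22, EF_Task 9=7) = 22; EF_Task 10 = 22+3 = 25
Expected project duration μ = 25 hours. Critical path: Task 1 → Task 6 → Task 8 → Task 10.

Variance along critical path = 0.111 + 0.111 + 1.000 + 1.778 = 3.000; σ = √3.000 = 1.732 hours.
Z = (22 − 25) / 1.732 = -1.732
P(T ≤ 22) = Φ(-1.732) ≈ 0.042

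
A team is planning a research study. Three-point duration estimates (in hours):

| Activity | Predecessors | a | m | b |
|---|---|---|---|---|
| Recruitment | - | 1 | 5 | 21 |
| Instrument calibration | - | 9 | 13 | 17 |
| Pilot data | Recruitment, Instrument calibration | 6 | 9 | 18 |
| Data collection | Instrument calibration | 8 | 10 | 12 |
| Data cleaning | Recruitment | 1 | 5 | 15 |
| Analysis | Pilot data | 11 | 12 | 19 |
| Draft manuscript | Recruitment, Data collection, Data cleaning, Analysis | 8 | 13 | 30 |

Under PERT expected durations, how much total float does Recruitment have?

te_Recruitment = (1 + 4·5 + 21)/6 = 42/6 = 7
te_Instrument calibration = (9 + 4·13 + 17)/6 = 78/6 = 13
te_Pilot data = (6 + 4·9 + 18)/6 = 60/6 = 10
te_Data collection = (8 + 4·10 + 12)/6 = 60/6 = 10
te_Data cleaning = (1 + 4·5 + 15)/6 = 36/6 = 6
te_Analysis = (11 + 4·12 + 19)/6 = 78/6 = 13
te_Draft manuscript = (8 + 4·13 + 30)/6 = 90/6 = 15

Forward pass:
ES_Recruitment = 0; EF_Recruitment = 7
ES_Instrument calibration = 0; EF_Instrument calibration = 13
ES_Pilot data = max(EF_Recruitment=7, EF_Instrument calibration=13) = 13; EF_Pilot data = 13+10 = 23
ES_Data collection = 13; EF_Data collection = 13+10 = 23
ES_Data cleaning = 7; EF_Data cleaning = 7+6 = 13
ES_Analysis = 23; EF_Analysis = 23+13 = 36
ES_Draft manuscript = max(EF_Recruitment=7, EF_Data collection=23, EF_Data cleaning=13, EF_Analysis=36) = 36; EF_Draft manuscript = 36+15 = 51
Expected project duration μ = 51 hours. Critical path: Instrument calibration → Pilot data → Analysis → Draft manuscript.

Backward pass:
LF_Draft manuscript = 51; LS_Draft manuscript = 51−15 = 36
LF_Analysis = LS_Draft manuscript = 36; LS_Analysis = 36−13 = 23
LF_Data cleaning = LS_Draft manuscript = 36; LS_Data cleaning = 36−6 = 30
LF_Data collection = LS_Draft manuscript = 36; LS_Data collection = 36−10 = 26
LF_Pilot data = LS_Analysis = 23; LS_Pilot data = 23−10 = 13
LF_Instrument calibration = min(LS_Pilot data=13, LS_Data collection=26) = 13; LS_Instrument calibration = 13−13 = 0
LF_Recruitment = min(LS_Pilot data=13, LS_Data cleaning=30, LS_Draft manuscript=36) = 13; LS_Recruitment = 13−7 = 6
Slack_Recruitment = LS_Recruitment − ES_Recruitment = 6 − 0 = 6

6 hours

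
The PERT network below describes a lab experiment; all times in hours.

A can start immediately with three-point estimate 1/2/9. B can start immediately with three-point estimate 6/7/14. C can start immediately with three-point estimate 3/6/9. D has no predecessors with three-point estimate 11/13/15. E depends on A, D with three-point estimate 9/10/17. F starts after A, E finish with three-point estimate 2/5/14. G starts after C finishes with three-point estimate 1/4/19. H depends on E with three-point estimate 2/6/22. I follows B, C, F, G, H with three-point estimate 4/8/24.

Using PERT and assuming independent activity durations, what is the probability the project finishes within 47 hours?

te_A = (1 + 4·2 + 9)/6 = 18/6 = 3; σ²_A = ((9−1)/6)² = 1.778
te_B = (6 + 4·7 + 14)/6 = 48/6 = 8; σ²_B = ((14−6)/6)² = 1.778
te_C = (3 + 4·6 + 9)/6 = 36/6 = 6; σ²_C = ((9−3)/6)² = 1.000
te_D = (11 + 4·13 + 15)/6 = 78/6 = 13; σ²_D = ((15−11)/6)² = 0.444
te_E = (9 + 4·10 + 17)/6 = 66/6 = 11; σ²_E = ((17−9)/6)² = 1.778
te_F = (2 + 4·5 + 14)/6 = 36/6 = 6; σ²_F = ((14−2)/6)² = 4.000
te_G = (1 + 4·4 + 19)/6 = 36/6 = 6; σ²_G = ((19−1)/6)² = 9.000
te_H = (2 + 4·6 + 22)/6 = 48/6 = 8; σ²_H = ((22−2)/6)² = 11.111
te_I = (4 + 4·8 + 24)/6 = 60/6 = 10; σ²_I = ((24−4)/6)² = 11.111

Forward pass:
ES_A = 0; EF_A = 3
ES_B = 0; EF_B = 8
ES_C = 0; EF_C = 6
ES_D = 0; EF_D = 13
ES_E = max(EF_A=3, EF_D=13) = 13; EF_E = 13+11 = 24
ES_F = max(EF_A=3, EF_E=24) = 24; EF_F = 24+6 = 30
ES_G = 6; EF_G = 6+6 = 12
ES_H = 24; EF_H = 24+8 = 32
ES_I = max(EF_B=8, EF_C=6, EF_F=30, EF_G=12, EF_H=32) = 32; EF_I = 32+10 = 42
Expected project duration μ = 42 hours. Critical path: D → E → H → I.

Variance along critical path = 0.444 + 1.778 + 11.111 + 11.111 = 24.444; σ = √24.444 = 4.944 hours.
Z = (47 − 42) / 4.944 = 1.011
P(T ≤ 47) = Φ(1.011) ≈ 0.844

0.844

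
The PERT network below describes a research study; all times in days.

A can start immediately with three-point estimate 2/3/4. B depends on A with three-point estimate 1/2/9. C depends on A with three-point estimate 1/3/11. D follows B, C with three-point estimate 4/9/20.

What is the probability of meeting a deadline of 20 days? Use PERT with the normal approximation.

te_A = (2 + 4·3 + 4)/6 = 18/6 = 3; σ²_A = ((4−2)/6)² = 0.111
te_B = (1 + 4·2 + 9)/6 = 18/6 = 3; σ²_B = ((9−1)/6)² = 1.778
te_C = (1 + 4·3 + 11)/6 = 24/6 = 4; σ²_C = ((11−1)/6)² = 2.778
te_D = (4 + 4·9 + 20)/6 = 60/6 = 10; σ²_D = ((20−4)/6)² = 7.111

Forward pass:
ES_A = 0; EF_A = 3
ES_B = 3; EF_B = 3+3 = 6
ES_C = 3; EF_C = 3+4 = 7
ES_D = max(EF_B=6, EF_C=7) = 7; EF_D = 7+10 = 17
Expected project duration μ = 17 days. Critical path: A → C → D.

Variance along critical path = 0.111 + 2.778 + 7.111 = 10.000; σ = √10.000 = 3.162 days.
Z = (20 − 17) / 3.162 = 0.949
P(T ≤ 20) = Φ(0.949) ≈ 0.829

0.829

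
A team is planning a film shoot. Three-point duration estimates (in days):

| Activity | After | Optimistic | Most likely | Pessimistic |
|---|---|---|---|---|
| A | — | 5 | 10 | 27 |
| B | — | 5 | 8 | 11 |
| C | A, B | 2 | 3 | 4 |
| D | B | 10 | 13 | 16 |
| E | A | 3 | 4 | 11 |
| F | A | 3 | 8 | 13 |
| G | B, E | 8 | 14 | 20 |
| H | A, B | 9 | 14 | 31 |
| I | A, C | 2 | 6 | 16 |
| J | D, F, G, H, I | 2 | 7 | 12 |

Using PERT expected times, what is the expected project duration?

te_A = (5 + 4·10 + 27)/6 = 72/6 = 12
te_B = (5 + 4·8 + 11)/6 = 48/6 = 8
te_C = (2 + 4·3 + 4)/6 = 18/6 = 3
te_D = (10 + 4·13 + 16)/6 = 78/6 = 13
te_E = (3 + 4·4 + 11)/6 = 30/6 = 5
te_F = (3 + 4·8 + 13)/6 = 48/6 = 8
te_G = (8 + 4·14 + 20)/6 = 84/6 = 14
te_H = (9 + 4·14 + 31)/6 = 96/6 = 16
te_I = (2 + 4·6 + 16)/6 = 42/6 = 7
te_J = (2 + 4·7 + 12)/6 = 42/6 = 7

Forward pass:
ES_A = 0; EF_A = 12
ES_B = 0; EF_B = 8
ES_C = max(EF_A=12, EF_B=8) = 12; EF_C = 12+3 = 15
ES_D = 8; EF_D = 8+13 = 21
ES_E = 12; EF_E = 12+5 = 17
ES_F = 12; EF_F = 12+8 = 20
ES_G = max(EF_B=8, EF_E=17) = 17; EF_G = 17+14 = 31
ES_H = max(EF_A=12, EF_B=8) = 12; EF_H = 12+16 = 28
ES_I = max(EF_A=12, EF_C=15) = 15; EF_I = 15+7 = 22
ES_J = max(EF_D=21, EF_F=20, EF_G=31, EF_H=28, EF_I=22) = 31; EF_J = 31+7 = 38
Expected project duration μ = 38 days. Critical path: A → E → G → J.

38 days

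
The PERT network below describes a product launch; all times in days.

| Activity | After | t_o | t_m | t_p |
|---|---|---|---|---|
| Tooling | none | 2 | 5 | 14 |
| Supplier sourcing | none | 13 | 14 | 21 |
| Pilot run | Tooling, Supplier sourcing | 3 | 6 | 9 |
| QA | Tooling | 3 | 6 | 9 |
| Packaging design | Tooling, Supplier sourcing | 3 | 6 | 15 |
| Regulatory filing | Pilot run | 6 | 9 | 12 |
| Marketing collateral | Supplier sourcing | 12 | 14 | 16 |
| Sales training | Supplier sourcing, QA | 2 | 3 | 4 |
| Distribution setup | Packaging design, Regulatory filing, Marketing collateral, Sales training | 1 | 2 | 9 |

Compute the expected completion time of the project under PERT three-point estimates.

33 days

te_Tooling = (2 + 4·5 + 14)/6 = 36/6 = 6
te_Supplier sourcing = (13 + 4·14 + 21)/6 = 90/6 = 15
te_Pilot run = (3 + 4·6 + 9)/6 = 36/6 = 6
te_QA = (3 + 4·6 + 9)/6 = 36/6 = 6
te_Packaging design = (3 + 4·6 + 15)/6 = 42/6 = 7
te_Regulatory filing = (6 + 4·9 + 12)/6 = 54/6 = 9
te_Marketing collateral = (12 + 4·14 + 16)/6 = 84/6 = 14
te_Sales training = (2 + 4·3 + 4)/6 = 18/6 = 3
te_Distribution setup = (1 + 4·2 + 9)/6 = 18/6 = 3

Forward pass:
ES_Tooling = 0; EF_Tooling = 6
ES_Supplier sourcing = 0; EF_Supplier sourcing = 15
ES_Pilot run = max(EF_Tooling=6, EF_Supplier sourcing=15) = 15; EF_Pilot run = 15+6 = 21
ES_QA = 6; EF_QA = 6+6 = 12
ES_Packaging design = max(EF_Tooling=6, EF_Supplier sourcing=15) = 15; EF_Packaging design = 15+7 = 22
ES_Regulatory filing = 21; EF_Regulatory filing = 21+9 = 30
ES_Marketing collateral = 15; EF_Marketing collateral = 15+14 = 29
ES_Sales training = max(EF_Supplier sourcing=15, EF_QA=12) = 15; EF_Sales training = 15+3 = 18
ES_Distribution setup = max(EF_Packaging design=22, EF_Regulatory filing=30, EF_Marketing collateral=29, EF_Sales training=18) = 30; EF_Distribution setup = 30+3 = 33
Expected project duration μ = 33 days. Critical path: Supplier sourcing → Pilot run → Regulatory filing → Distribution setup.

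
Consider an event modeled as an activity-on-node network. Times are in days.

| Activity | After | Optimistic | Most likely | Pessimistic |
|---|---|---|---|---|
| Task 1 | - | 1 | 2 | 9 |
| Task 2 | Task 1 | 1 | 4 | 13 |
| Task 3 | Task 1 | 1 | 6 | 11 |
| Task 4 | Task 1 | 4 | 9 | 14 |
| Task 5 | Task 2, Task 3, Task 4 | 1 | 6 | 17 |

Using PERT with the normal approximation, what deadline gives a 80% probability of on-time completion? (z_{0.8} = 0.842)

21.9 days

te_Task 1 = (1 + 4·2 + 9)/6 = 18/6 = 3; σ²_Task 1 = ((9−1)/6)² = 1.778
te_Task 2 = (1 + 4·4 + 13)/6 = 30/6 = 5; σ²_Task 2 = ((13−1)/6)² = 4.000
te_Task 3 = (1 + 4·6 + 11)/6 = 36/6 = 6; σ²_Task 3 = ((11−1)/6)² = 2.778
te_Task 4 = (4 + 4·9 + 14)/6 = 54/6 = 9; σ²_Task 4 = ((14−4)/6)² = 2.778
te_Task 5 = (1 + 4·6 + 17)/6 = 42/6 = 7; σ²_Task 5 = ((17−1)/6)² = 7.111

Forward pass:
ES_Task 1 = 0; EF_Task 1 = 3
ES_Task 2 = 3; EF_Task 2 = 3+5 = 8
ES_Task 3 = 3; EF_Task 3 = 3+6 = 9
ES_Task 4 = 3; EF_Task 4 = 3+9 = 12
ES_Task 5 = max(EF_Task 2=8, EF_Task 3=9, EF_Task 4=12) = 12; EF_Task 5 = 12+7 = 19
Expected project duration μ = 19 days. Critical path: Task 1 → Task 4 → Task 5.

Variance along critical path = 1.778 + 2.778 + 7.111 = 11.667; σ = 3.416 days.
D = μ + z·σ = 19 + 0.842·3.416 = 21.9 days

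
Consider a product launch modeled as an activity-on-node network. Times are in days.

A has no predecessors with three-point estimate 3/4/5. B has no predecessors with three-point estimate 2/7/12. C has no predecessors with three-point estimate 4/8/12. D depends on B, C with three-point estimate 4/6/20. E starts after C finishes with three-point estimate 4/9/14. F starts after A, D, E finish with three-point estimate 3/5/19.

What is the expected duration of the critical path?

24 days

te_A = (3 + 4·4 + 5)/6 = 24/6 = 4
te_B = (2 + 4·7 + 12)/6 = 42/6 = 7
te_C = (4 + 4·8 + 12)/6 = 48/6 = 8
te_D = (4 + 4·6 + 20)/6 = 48/6 = 8
te_E = (4 + 4·9 + 14)/6 = 54/6 = 9
te_F = (3 + 4·5 + 19)/6 = 42/6 = 7

Forward pass:
ES_A = 0; EF_A = 4
ES_B = 0; EF_B = 7
ES_C = 0; EF_C = 8
ES_D = max(EF_B=7, EF_C=8) = 8; EF_D = 8+8 = 16
ES_E = 8; EF_E = 8+9 = 17
ES_F = max(EF_A=4, EF_D=16, EF_E=17) = 17; EF_F = 17+7 = 24
Expected project duration μ = 24 days. Critical path: C → E → F.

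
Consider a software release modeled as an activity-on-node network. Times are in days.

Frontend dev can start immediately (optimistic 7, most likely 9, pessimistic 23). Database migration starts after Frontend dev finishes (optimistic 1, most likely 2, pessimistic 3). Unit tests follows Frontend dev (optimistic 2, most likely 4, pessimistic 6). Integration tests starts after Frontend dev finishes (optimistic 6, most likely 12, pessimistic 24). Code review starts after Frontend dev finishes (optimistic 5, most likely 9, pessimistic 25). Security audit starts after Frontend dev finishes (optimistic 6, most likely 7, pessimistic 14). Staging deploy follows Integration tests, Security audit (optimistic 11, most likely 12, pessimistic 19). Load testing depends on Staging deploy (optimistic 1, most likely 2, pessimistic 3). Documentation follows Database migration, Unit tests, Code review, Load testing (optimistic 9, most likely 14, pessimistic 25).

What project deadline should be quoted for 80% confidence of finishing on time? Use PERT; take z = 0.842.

58.2 days

te_Frontend dev = (7 + 4·9 + 23)/6 = 66/6 = 11; σ²_Frontend dev = ((23−7)/6)² = 7.111
te_Database migration = (1 + 4·2 + 3)/6 = 12/6 = 2; σ²_Database migration = ((3−1)/6)² = 0.111
te_Unit tests = (2 + 4·4 + 6)/6 = 24/6 = 4; σ²_Unit tests = ((6−2)/6)² = 0.444
te_Integration tests = (6 + 4·12 + 24)/6 = 78/6 = 13; σ²_Integration tests = ((24−6)/6)² = 9.000
te_Code review = (5 + 4·9 + 25)/6 = 66/6 = 11; σ²_Code review = ((25−5)/6)² = 11.111
te_Security audit = (6 + 4·7 + 14)/6 = 48/6 = 8; σ²_Security audit = ((14−6)/6)² = 1.778
te_Staging deploy = (11 + 4·12 + 19)/6 = 78/6 = 13; σ²_Staging deploy = ((19−11)/6)² = 1.778
te_Load testing = (1 + 4·2 + 3)/6 = 12/6 = 2; σ²_Load testing = ((3−1)/6)² = 0.111
te_Documentation = (9 + 4·14 + 25)/6 = 90/6 = 15; σ²_Documentation = ((25−9)/6)² = 7.111

Forward pass:
ES_Frontend dev = 0; EF_Frontend dev = 11
ES_Database migration = 11; EF_Database migration = 11+2 = 13
ES_Unit tests = 11; EF_Unit tests = 11+4 = 15
ES_Integration tests = 11; EF_Integration tests = 11+13 = 24
ES_Code review = 11; EF_Code review = 11+11 = 22
ES_Security audit = 11; EF_Security audit = 11+8 = 19
ES_Staging deploy = max(EF_Integration tests=24, EF_Security audit=19) = 24; EF_Staging deploy = 24+13 = 37
ES_Load testing = 37; EF_Load testing = 37+2 = 39
ES_Documentation = max(EF_Database migration=13, EF_Unit tests=15, EF_Code review=22, EF_Load testing=39) = 39; EF_Documentation = 39+15 = 54
Expected project duration μ = 54 days. Critical path: Frontend dev → Integration tests → Staging deploy → Load testing → Documentation.

Variance along critical path = 7.111 + 9.000 + 1.778 + 0.111 + 7.111 = 25.111; σ = 5.011 days.
D = μ + z·σ = 54 + 0.842·5.011 = 58.2 days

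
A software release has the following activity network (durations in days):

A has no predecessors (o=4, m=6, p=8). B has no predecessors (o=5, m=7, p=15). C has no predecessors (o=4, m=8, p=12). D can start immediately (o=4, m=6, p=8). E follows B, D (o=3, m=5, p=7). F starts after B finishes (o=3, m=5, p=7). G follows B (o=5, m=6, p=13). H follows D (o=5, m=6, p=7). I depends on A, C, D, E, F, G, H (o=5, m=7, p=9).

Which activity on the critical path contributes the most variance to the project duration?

te_A = (4 + 4·6 + 8)/6 = 36/6 = 6; σ²_A = ((8−4)/6)² = 0.444
te_B = (5 + 4·7 + 15)/6 = 48/6 = 8; σ²_B = ((15−5)/6)² = 2.778
te_C = (4 + 4·8 + 12)/6 = 48/6 = 8; σ²_C = ((12−4)/6)² = 1.778
te_D = (4 + 4·6 + 8)/6 = 36/6 = 6; σ²_D = ((8−4)/6)² = 0.444
te_E = (3 + 4·5 + 7)/6 = 30/6 = 5; σ²_E = ((7−3)/6)² = 0.444
te_F = (3 + 4·5 + 7)/6 = 30/6 = 5; σ²_F = ((7−3)/6)² = 0.444
te_G = (5 + 4·6 + 13)/6 = 42/6 = 7; σ²_G = ((13−5)/6)² = 1.778
te_H = (5 + 4·6 + 7)/6 = 36/6 = 6; σ²_H = ((7−5)/6)² = 0.111
te_I = (5 + 4·7 + 9)/6 = 42/6 = 7; σ²_I = ((9−5)/6)² = 0.444

Forward pass:
ES_A = 0; EF_A = 6
ES_B = 0; EF_B = 8
ES_C = 0; EF_C = 8
ES_D = 0; EF_D = 6
ES_E = max(EF_B=8, EF_D=6) = 8; EF_E = 8+5 = 13
ES_F = 8; EF_F = 8+5 = 13
ES_G = 8; EF_G = 8+7 = 15
ES_H = 6; EF_H = 6+6 = 12
ES_I = max(EF_A=6, EF_C=8, EF_D=6, EF_E=13, EF_F=13, EF_G=15, EF_H=12) = 15; EF_I = 15+7 = 22
Expected project duration μ = 22 days. Critical path: B → G → I.

Variances on critical path: σ²_B=2.778, σ²_G=1.778, σ²_I=0.444.
Largest is σ²_B = 2.778.

B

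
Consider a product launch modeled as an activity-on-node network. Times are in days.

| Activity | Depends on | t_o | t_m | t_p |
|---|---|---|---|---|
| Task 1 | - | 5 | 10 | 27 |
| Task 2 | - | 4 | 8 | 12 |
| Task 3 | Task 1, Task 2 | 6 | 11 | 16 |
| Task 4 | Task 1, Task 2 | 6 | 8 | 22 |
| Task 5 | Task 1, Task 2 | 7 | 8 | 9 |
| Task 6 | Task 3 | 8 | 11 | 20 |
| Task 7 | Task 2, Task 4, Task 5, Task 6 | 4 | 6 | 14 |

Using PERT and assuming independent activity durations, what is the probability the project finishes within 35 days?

te_Task 1 = (5 + 4·10 + 27)/6 = 72/6 = 12; σ²_Task 1 = ((27−5)/6)² = 13.444
te_Task 2 = (4 + 4·8 + 12)/6 = 48/6 = 8; σ²_Task 2 = ((12−4)/6)² = 1.778
te_Task 3 = (6 + 4·11 + 16)/6 = 66/6 = 11; σ²_Task 3 = ((16−6)/6)² = 2.778
te_Task 4 = (6 + 4·8 + 22)/6 = 60/6 = 10; σ²_Task 4 = ((22−6)/6)² = 7.111
te_Task 5 = (7 + 4·8 + 9)/6 = 48/6 = 8; σ²_Task 5 = ((9−7)/6)² = 0.111
te_Task 6 = (8 + 4·11 + 20)/6 = 72/6 = 12; σ²_Task 6 = ((20−8)/6)² = 4.000
te_Task 7 = (4 + 4·6 + 14)/6 = 42/6 = 7; σ²_Task 7 = ((14−4)/6)² = 2.778

Forward pass:
ES_Task 1 = 0; EF_Task 1 = 12
ES_Task 2 = 0; EF_Task 2 = 8
ES_Task 3 = max(EF_Task 1=12, EF_Task 2=8) = 12; EF_Task 3 = 12+11 = 23
ES_Task 4 = max(EF_Task 1=12, EF_Task 2=8) = 12; EF_Task 4 = 12+10 = 22
ES_Task 5 = max(EF_Task 1=12, EF_Task 2=8) = 12; EF_Task 5 = 12+8 = 20
ES_Task 6 = 23; EF_Task 6 = 23+12 = 35
ES_Task 7 = max(EF_Task 2=8, EF_Task 4=22, EF_Task 5=20, EF_Task 6=35) = 35; EF_Task 7 = 35+7 = 42
Expected project duration μ = 42 days. Critical path: Task 1 → Task 3 → Task 6 → Task 7.

Variance along critical path = 13.444 + 2.778 + 4.000 + 2.778 = 23.000; σ = √23.000 = 4.796 days.
Z = (35 − 42) / 4.796 = -1.460
P(T ≤ 35) = Φ(-1.460) ≈ 0.072

0.072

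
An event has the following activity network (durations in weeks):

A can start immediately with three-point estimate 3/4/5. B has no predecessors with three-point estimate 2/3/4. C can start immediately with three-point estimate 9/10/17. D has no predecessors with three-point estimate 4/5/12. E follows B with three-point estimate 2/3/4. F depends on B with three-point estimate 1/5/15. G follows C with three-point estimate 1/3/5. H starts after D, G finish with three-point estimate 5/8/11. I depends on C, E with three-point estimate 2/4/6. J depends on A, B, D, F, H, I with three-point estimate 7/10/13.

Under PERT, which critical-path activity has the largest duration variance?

C

te_A = (3 + 4·4 + 5)/6 = 24/6 = 4; σ²_A = ((5−3)/6)² = 0.111
te_B = (2 + 4·3 + 4)/6 = 18/6 = 3; σ²_B = ((4−2)/6)² = 0.111
te_C = (9 + 4·10 + 17)/6 = 66/6 = 11; σ²_C = ((17−9)/6)² = 1.778
te_D = (4 + 4·5 + 12)/6 = 36/6 = 6; σ²_D = ((12−4)/6)² = 1.778
te_E = (2 + 4·3 + 4)/6 = 18/6 = 3; σ²_E = ((4−2)/6)² = 0.111
te_F = (1 + 4·5 + 15)/6 = 36/6 = 6; σ²_F = ((15−1)/6)² = 5.444
te_G = (1 + 4·3 + 5)/6 = 18/6 = 3; σ²_G = ((5−1)/6)² = 0.444
te_H = (5 + 4·8 + 11)/6 = 48/6 = 8; σ²_H = ((11−5)/6)² = 1.000
te_I = (2 + 4·4 + 6)/6 = 24/6 = 4; σ²_I = ((6−2)/6)² = 0.444
te_J = (7 + 4·10 + 13)/6 = 60/6 = 10; σ²_J = ((13−7)/6)² = 1.000

Forward pass:
ES_A = 0; EF_A = 4
ES_B = 0; EF_B = 3
ES_C = 0; EF_C = 11
ES_D = 0; EF_D = 6
ES_E = 3; EF_E = 3+3 = 6
ES_F = 3; EF_F = 3+6 = 9
ES_G = 11; EF_G = 11+3 = 14
ES_H = max(EF_D=6, EF_G=14) = 14; EF_H = 14+8 = 22
ES_I = max(EF_C=11, EF_E=6) = 11; EF_I = 11+4 = 15
ES_J = max(EF_A=4, EF_B=3, EF_D=6, EF_F=9, EF_H=22, EF_I=15) = 22; EF_J = 22+10 = 32
Expected project duration μ = 32 weeks. Critical path: C → G → H → J.

Variances on critical path: σ²_C=1.778, σ²_G=0.444, σ²_H=1.000, σ²_J=1.000.
Largest is σ²_C = 1.778.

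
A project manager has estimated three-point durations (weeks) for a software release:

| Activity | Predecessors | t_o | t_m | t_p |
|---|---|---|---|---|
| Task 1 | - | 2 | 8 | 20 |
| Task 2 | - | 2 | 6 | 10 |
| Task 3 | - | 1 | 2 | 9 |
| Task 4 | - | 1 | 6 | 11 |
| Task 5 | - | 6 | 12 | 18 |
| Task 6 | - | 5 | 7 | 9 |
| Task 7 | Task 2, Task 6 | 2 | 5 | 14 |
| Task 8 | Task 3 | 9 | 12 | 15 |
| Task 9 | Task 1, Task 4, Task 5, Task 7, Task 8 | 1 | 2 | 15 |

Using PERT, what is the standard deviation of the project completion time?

te_Task 1 = (2 + 4·8 + 20)/6 = 54/6 = 9; σ²_Task 1 = ((20−2)/6)² = 9.000
te_Task 2 = (2 + 4·6 + 10)/6 = 36/6 = 6; σ²_Task 2 = ((10−2)/6)² = 1.778
te_Task 3 = (1 + 4·2 + 9)/6 = 18/6 = 3; σ²_Task 3 = ((9−1)/6)² = 1.778
te_Task 4 = (1 + 4·6 + 11)/6 = 36/6 = 6; σ²_Task 4 = ((11−1)/6)² = 2.778
te_Task 5 = (6 + 4·12 + 18)/6 = 72/6 = 12; σ²_Task 5 = ((18−6)/6)² = 4.000
te_Task 6 = (5 + 4·7 + 9)/6 = 42/6 = 7; σ²_Task 6 = ((9−5)/6)² = 0.444
te_Task 7 = (2 + 4·5 + 14)/6 = 36/6 = 6; σ²_Task 7 = ((14−2)/6)² = 4.000
te_Task 8 = (9 + 4·12 + 15)/6 = 72/6 = 12; σ²_Task 8 = ((15−9)/6)² = 1.000
te_Task 9 = (1 + 4·2 + 15)/6 = 24/6 = 4; σ²_Task 9 = ((15−1)/6)² = 5.444

Forward pass:
ES_Task 1 = 0; EF_Task 1 = 9
ES_Task 2 = 0; EF_Task 2 = 6
ES_Task 3 = 0; EF_Task 3 = 3
ES_Task 4 = 0; EF_Task 4 = 6
ES_Task 5 = 0; EF_Task 5 = 12
ES_Task 6 = 0; EF_Task 6 = 7
ES_Task 7 = max(EF_Task 2=6, EF_Task 6=7) = 7; EF_Task 7 = 7+6 = 13
ES_Task 8 = 3; EF_Task 8 = 3+12 = 15
ES_Task 9 = max(EF_Task 1=9, EF_Task 4=6, EF_Task 5=12, EF_Task 7=13, EF_Task 8=15) = 15; EF_Task 9 = 15+4 = 19
Expected project duration μ = 19 weeks. Critical path: Task 3 → Task 8 → Task 9.

Variance along critical path = 1.778 + 1.000 + 5.444 = 8.222
σ = √8.222 = 2.867 weeks

2.87 weeks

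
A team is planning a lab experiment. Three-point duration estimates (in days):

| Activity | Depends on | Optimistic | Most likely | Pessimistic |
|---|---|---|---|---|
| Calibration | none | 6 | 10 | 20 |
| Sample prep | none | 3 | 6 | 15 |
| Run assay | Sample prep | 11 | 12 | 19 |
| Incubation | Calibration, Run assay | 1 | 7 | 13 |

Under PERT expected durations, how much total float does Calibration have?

9 days

te_Calibration = (6 + 4·10 + 20)/6 = 66/6 = 11
te_Sample prep = (3 + 4·6 + 15)/6 = 42/6 = 7
te_Run assay = (11 + 4·12 + 19)/6 = 78/6 = 13
te_Incubation = (1 + 4·7 + 13)/6 = 42/6 = 7

Forward pass:
ES_Calibration = 0; EF_Calibration = 11
ES_Sample prep = 0; EF_Sample prep = 7
ES_Run assay = 7; EF_Run assay = 7+13 = 20
ES_Incubation = max(EF_Calibration=11, EF_Run assay=20) = 20; EF_Incubation = 20+7 = 27
Expected project duration μ = 27 days. Critical path: Sample prep → Run assay → Incubation.

Backward pass:
LF_Incubation = 27; LS_Incubation = 27−7 = 20
LF_Run assay = LS_Incubation = 20; LS_Run assay = 20−13 = 7
LF_Sample prep = LS_Run assay = 7; LS_Sample prep = 7−7 = 0
LF_Calibration = LS_Incubation = 20; LS_Calibration = 20−11 = 9
Slack_Calibration = LS_Calibration − ES_Calibration = 9 − 0 = 9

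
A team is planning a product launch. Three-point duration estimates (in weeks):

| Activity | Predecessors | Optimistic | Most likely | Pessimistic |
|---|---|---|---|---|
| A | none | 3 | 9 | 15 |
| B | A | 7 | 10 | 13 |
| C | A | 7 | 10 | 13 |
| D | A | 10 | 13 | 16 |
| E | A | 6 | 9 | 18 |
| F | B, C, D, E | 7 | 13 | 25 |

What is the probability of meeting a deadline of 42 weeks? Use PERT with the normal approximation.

te_A = (3 + 4·9 + 15)/6 = 54/6 = 9; σ²_A = ((15−3)/6)² = 4.000
te_B = (7 + 4·10 + 13)/6 = 60/6 = 10; σ²_B = ((13−7)/6)² = 1.000
te_C = (7 + 4·10 + 13)/6 = 60/6 = 10; σ²_C = ((13−7)/6)² = 1.000
te_D = (10 + 4·13 + 16)/6 = 78/6 = 13; σ²_D = ((16−10)/6)² = 1.000
te_E = (6 + 4·9 + 18)/6 = 60/6 = 10; σ²_E = ((18−6)/6)² = 4.000
te_F = (7 + 4·13 + 25)/6 = 84/6 = 14; σ²_F = ((25−7)/6)² = 9.000

Forward pass:
ES_A = 0; EF_A = 9
ES_B = 9; EF_B = 9+10 = 19
ES_C = 9; EF_C = 9+10 = 19
ES_D = 9; EF_D = 9+13 = 22
ES_E = 9; EF_E = 9+10 = 19
ES_F = max(EF_B=19, EF_C=19, EF_D=22, EF_E=19) = 22; EF_F = 22+14 = 36
Expected project duration μ = 36 weeks. Critical path: A → D → F.

Variance along critical path = 4.000 + 1.000 + 9.000 = 14.000; σ = √14.000 = 3.742 weeks.
Z = (42 − 36) / 3.742 = 1.604
P(T ≤ 42) = Φ(1.604) ≈ 0.946

0.946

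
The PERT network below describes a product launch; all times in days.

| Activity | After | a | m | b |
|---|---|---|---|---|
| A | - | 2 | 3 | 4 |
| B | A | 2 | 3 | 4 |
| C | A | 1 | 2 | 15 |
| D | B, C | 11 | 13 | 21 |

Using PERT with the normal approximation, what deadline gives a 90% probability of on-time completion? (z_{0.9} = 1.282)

24.7 days

te_A = (2 + 4·3 + 4)/6 = 18/6 = 3; σ²_A = ((4−2)/6)² = 0.111
te_B = (2 + 4·3 + 4)/6 = 18/6 = 3; σ²_B = ((4−2)/6)² = 0.111
te_C = (1 + 4·2 + 15)/6 = 24/6 = 4; σ²_C = ((15−1)/6)² = 5.444
te_D = (11 + 4·13 + 21)/6 = 84/6 = 14; σ²_D = ((21−11)/6)² = 2.778

Forward pass:
ES_A = 0; EF_A = 3
ES_B = 3; EF_B = 3+3 = 6
ES_C = 3; EF_C = 3+4 = 7
ES_D = max(EF_B=6, EF_C=7) = 7; EF_D = 7+14 = 21
Expected project duration μ = 21 days. Critical path: A → C → D.

Variance along critical path = 0.111 + 5.444 + 2.778 = 8.333; σ = 2.887 days.
D = μ + z·σ = 21 + 1.282·2.887 = 24.7 days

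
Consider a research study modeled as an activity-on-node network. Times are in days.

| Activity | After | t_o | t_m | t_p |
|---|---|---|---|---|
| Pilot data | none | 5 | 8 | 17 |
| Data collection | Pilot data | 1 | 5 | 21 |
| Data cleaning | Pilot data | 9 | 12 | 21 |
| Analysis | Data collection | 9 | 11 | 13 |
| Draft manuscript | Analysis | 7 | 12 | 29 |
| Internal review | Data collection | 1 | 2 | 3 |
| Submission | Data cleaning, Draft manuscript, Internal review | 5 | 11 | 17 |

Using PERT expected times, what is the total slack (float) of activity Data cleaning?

te_Pilot data = (5 + 4·8 + 17)/6 = 54/6 = 9
te_Data collection = (1 + 4·5 + 21)/6 = 42/6 = 7
te_Data cleaning = (9 + 4·12 + 21)/6 = 78/6 = 13
te_Analysis = (9 + 4·11 + 13)/6 = 66/6 = 11
te_Draft manuscript = (7 + 4·12 + 29)/6 = 84/6 = 14
te_Internal review = (1 + 4·2 + 3)/6 = 12/6 = 2
te_Submission = (5 + 4·11 + 17)/6 = 66/6 = 11

Forward pass:
ES_Pilot data = 0; EF_Pilot data = 9
ES_Data collection = 9; EF_Data collection = 9+7 = 16
ES_Data cleaning = 9; EF_Data cleaning = 9+13 = 22
ES_Analysis = 16; EF_Analysis = 16+11 = 27
ES_Draft manuscript = 27; EF_Draft manuscript = 27+14 = 41
ES_Internal review = 16; EF_Internal review = 16+2 = 18
ES_Submission = max(EF_Data cleaning=22, EF_Draft manuscript=41, EF_Internal review=18) = 41; EF_Submission = 41+11 = 52
Expected project duration μ = 52 days. Critical path: Pilot data → Data collection → Analysis → Draft manuscript → Submission.

Backward pass:
LF_Submission = 52; LS_Submission = 52−11 = 41
LF_Internal review = LS_Submission = 41; LS_Internal review = 41−2 = 39
LF_Draft manuscript = LS_Submission = 41; LS_Draft manuscript = 41−14 = 27
LF_Analysis = LS_Draft manuscript = 27; LS_Analysis = 27−11 = 16
LF_Data cleaning = LS_Submission = 41; LS_Data cleaning = 41−13 = 28
LF_Data collection = min(LS_Analysis=16, LS_Internal review=39) = 16; LS_Data collection = 16−7 = 9
LF_Pilot data = min(LS_Data collection=9, LS_Data cleaning=28) = 9; LS_Pilot data = 9−9 = 0
Slack_Data cleaning = LS_Data cleaning − ES_Data cleaning = 28 − 9 = 19

19 days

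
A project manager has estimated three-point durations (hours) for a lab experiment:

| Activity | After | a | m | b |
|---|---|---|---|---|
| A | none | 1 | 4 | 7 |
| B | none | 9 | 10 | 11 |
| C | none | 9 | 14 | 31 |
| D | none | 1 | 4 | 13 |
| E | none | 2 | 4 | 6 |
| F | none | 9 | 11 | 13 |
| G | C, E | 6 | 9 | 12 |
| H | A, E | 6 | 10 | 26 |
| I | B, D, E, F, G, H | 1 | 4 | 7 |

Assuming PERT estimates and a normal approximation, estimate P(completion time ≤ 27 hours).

0.305

te_A = (1 + 4·4 + 7)/6 = 24/6 = 4; σ²_A = ((7−1)/6)² = 1.000
te_B = (9 + 4·10 + 11)/6 = 60/6 = 10; σ²_B = ((11−9)/6)² = 0.111
te_C = (9 + 4·14 + 31)/6 = 96/6 = 16; σ²_C = ((31−9)/6)² = 13.444
te_D = (1 + 4·4 + 13)/6 = 30/6 = 5; σ²_D = ((13−1)/6)² = 4.000
te_E = (2 + 4·4 + 6)/6 = 24/6 = 4; σ²_E = ((6−2)/6)² = 0.444
te_F = (9 + 4·11 + 13)/6 = 66/6 = 11; σ²_F = ((13−9)/6)² = 0.444
te_G = (6 + 4·9 + 12)/6 = 54/6 = 9; σ²_G = ((12−6)/6)² = 1.000
te_H = (6 + 4·10 + 26)/6 = 72/6 = 12; σ²_H = ((26−6)/6)² = 11.111
te_I = (1 + 4·4 + 7)/6 = 24/6 = 4; σ²_I = ((7−1)/6)² = 1.000

Forward pass:
ES_A = 0; EF_A = 4
ES_B = 0; EF_B = 10
ES_C = 0; EF_C = 16
ES_D = 0; EF_D = 5
ES_E = 0; EF_E = 4
ES_F = 0; EF_F = 11
ES_G = max(EF_C=16, EF_E=4) = 16; EF_G = 16+9 = 25
ES_H = max(EF_A=4, EF_E=4) = 4; EF_H = 4+12 = 16
ES_I = max(EF_B=10, EF_D=5, EF_E=4, EF_F=11, EF_G=25, EF_H=16) = 25; EF_I = 25+4 = 29
Expected project duration μ = 29 hours. Critical path: C → G → I.

Variance along critical path = 13.444 + 1.000 + 1.000 = 15.444; σ = √15.444 = 3.930 hours.
Z = (27 − 29) / 3.930 = -0.509
P(T ≤ 27) = Φ(-0.509) ≈ 0.305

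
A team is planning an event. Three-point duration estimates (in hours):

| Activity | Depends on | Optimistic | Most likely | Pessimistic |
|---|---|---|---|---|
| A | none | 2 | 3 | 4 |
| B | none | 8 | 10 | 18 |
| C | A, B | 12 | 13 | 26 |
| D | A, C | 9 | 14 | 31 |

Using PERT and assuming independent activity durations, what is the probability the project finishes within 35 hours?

0.066

te_A = (2 + 4·3 + 4)/6 = 18/6 = 3; σ²_A = ((4−2)/6)² = 0.111
te_B = (8 + 4·10 + 18)/6 = 66/6 = 11; σ²_B = ((18−8)/6)² = 2.778
te_C = (12 + 4·13 + 26)/6 = 90/6 = 15; σ²_C = ((26−12)/6)² = 5.444
te_D = (9 + 4·14 + 31)/6 = 96/6 = 16; σ²_D = ((31−9)/6)² = 13.444

Forward pass:
ES_A = 0; EF_A = 3
ES_B = 0; EF_B = 11
ES_C = max(EF_A=3, EF_B=11) = 11; EF_C = 11+15 = 26
ES_D = max(EF_A=3, EF_C=26) = 26; EF_D = 26+16 = 42
Expected project duration μ = 42 hours. Critical path: B → C → D.

Variance along critical path = 2.778 + 5.444 + 13.444 = 21.667; σ = √21.667 = 4.655 hours.
Z = (35 − 42) / 4.655 = -1.504
P(T ≤ 35) = Φ(-1.504) ≈ 0.066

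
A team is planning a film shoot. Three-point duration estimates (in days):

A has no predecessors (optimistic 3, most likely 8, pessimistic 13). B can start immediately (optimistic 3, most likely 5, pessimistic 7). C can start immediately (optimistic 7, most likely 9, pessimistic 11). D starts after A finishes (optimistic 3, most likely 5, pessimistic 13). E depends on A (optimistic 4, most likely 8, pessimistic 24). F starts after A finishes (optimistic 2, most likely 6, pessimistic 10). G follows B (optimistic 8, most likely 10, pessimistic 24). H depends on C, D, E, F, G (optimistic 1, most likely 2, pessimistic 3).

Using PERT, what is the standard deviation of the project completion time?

3.74 days

te_A = (3 + 4·8 + 13)/6 = 48/6 = 8; σ²_A = ((13−3)/6)² = 2.778
te_B = (3 + 4·5 + 7)/6 = 30/6 = 5; σ²_B = ((7−3)/6)² = 0.444
te_C = (7 + 4·9 + 11)/6 = 54/6 = 9; σ²_C = ((11−7)/6)² = 0.444
te_D = (3 + 4·5 + 13)/6 = 36/6 = 6; σ²_D = ((13−3)/6)² = 2.778
te_E = (4 + 4·8 + 24)/6 = 60/6 = 10; σ²_E = ((24−4)/6)² = 11.111
te_F = (2 + 4·6 + 10)/6 = 36/6 = 6; σ²_F = ((10−2)/6)² = 1.778
te_G = (8 + 4·10 + 24)/6 = 72/6 = 12; σ²_G = ((24−8)/6)² = 7.111
te_H = (1 + 4·2 + 3)/6 = 12/6 = 2; σ²_H = ((3−1)/6)² = 0.111

Forward pass:
ES_A = 0; EF_A = 8
ES_B = 0; EF_B = 5
ES_C = 0; EF_C = 9
ES_D = 8; EF_D = 8+6 = 14
ES_E = 8; EF_E = 8+10 = 18
ES_F = 8; EF_F = 8+6 = 14
ES_G = 5; EF_G = 5+12 = 17
ES_H = max(EF_C=9, EF_D=14, EF_E=18, EF_F=14, EF_G=17) = 18; EF_H = 18+2 = 20
Expected project duration μ = 20 days. Critical path: A → E → H.

Variance along critical path = 2.778 + 11.111 + 0.111 = 14.000
σ = √14.000 = 3.742 days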